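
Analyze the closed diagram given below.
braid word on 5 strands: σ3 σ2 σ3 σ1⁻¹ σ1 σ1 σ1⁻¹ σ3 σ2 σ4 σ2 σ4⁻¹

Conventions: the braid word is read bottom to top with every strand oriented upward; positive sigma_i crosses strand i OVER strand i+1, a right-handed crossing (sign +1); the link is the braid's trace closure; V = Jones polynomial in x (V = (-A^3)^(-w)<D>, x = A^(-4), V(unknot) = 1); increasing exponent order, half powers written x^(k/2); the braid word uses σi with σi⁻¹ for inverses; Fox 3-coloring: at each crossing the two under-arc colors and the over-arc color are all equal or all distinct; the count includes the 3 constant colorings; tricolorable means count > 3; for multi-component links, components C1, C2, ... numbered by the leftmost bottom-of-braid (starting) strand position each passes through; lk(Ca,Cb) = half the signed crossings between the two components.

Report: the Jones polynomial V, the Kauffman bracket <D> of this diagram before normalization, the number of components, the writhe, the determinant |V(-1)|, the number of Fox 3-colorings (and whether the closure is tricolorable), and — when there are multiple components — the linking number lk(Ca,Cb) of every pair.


Jones polynomial: V(x) = x + 2x^2 + 2x^3 + x^4 - x^7 - x^8
<D> = -A^-14 - A^-10 + A^2 + 2A^6 + 2A^10 + A^14; writhe +6
components 3, writhe +6 (12 crossings)
linking number lk(C1,C2) = 0
lk(C1,C3): 0
lk(C2,C3) = 0
3-colorings: 27 of 3^12, det 0 — tricolorable
note: the word shrinks to σ3 σ2 σ3 σ3 σ2 σ4 σ2 σ4⁻¹ after cancelling


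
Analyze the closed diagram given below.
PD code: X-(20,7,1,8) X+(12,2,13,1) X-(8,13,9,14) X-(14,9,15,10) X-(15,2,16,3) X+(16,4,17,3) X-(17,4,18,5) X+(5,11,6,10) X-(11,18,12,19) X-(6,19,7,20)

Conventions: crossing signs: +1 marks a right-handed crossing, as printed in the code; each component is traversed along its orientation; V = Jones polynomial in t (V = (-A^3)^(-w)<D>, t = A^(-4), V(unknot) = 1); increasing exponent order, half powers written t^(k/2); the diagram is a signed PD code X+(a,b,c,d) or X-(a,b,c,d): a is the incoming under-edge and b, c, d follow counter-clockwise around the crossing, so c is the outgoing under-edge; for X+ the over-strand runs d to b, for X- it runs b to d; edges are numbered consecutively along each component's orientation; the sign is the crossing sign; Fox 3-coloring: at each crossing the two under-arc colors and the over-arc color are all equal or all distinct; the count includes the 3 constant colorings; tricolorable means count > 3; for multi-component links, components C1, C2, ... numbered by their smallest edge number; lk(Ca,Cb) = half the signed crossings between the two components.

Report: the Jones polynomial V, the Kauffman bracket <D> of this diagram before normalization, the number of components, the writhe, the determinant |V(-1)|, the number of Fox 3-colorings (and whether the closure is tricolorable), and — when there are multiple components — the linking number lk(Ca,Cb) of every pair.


V = t^-7 - 2t^-6 + 2t^-5 - 3t^-4 + 3t^-3 - 2t^-2 + 2t^-1
<D> = 2A^-8 - 2A^-4 + 3 - 3A^4 + 2A^8 - 2A^12 + A^16 (w = -4)
1 component over 10 crossings, w = -4
9 Fox colorings among 3^10, |V(-1)| = 15: tricolorable
why: the span of V is 6, forcing >= 6 crossings in any diagram


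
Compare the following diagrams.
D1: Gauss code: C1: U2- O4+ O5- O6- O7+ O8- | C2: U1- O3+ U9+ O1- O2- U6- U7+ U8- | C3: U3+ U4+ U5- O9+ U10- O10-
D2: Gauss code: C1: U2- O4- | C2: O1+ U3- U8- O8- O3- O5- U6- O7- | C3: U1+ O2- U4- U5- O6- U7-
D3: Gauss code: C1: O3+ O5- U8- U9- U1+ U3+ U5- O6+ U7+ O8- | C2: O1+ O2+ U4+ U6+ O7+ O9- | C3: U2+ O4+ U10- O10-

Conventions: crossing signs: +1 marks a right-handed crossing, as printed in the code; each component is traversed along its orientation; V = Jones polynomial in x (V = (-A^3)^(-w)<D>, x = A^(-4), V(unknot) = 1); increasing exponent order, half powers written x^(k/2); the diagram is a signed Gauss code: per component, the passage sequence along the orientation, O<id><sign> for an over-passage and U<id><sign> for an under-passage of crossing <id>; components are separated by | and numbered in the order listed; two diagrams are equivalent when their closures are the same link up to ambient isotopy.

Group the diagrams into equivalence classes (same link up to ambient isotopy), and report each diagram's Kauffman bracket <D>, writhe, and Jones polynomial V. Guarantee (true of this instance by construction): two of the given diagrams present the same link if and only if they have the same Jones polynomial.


equivalence classes: {D1} | {D2} | {D3}
D1 (bracket A^-14 + 2A^-6 + A^2; 10 crossings at w = -2): V = x^-2 + 2 + x^2
D2 (bracket A^-14 + 2A^-6 + A^2; 8 crossings at w = -6): V = x^-5 + 2x^-3 + x^-1
D3 (bracket A^-14 + 2A^-6 + A^2; 10 crossings at w = +2): V = x + 2x^3 + x^5
key observation: 3 classes among 3 diagrams; unequal V(x) rules out equality


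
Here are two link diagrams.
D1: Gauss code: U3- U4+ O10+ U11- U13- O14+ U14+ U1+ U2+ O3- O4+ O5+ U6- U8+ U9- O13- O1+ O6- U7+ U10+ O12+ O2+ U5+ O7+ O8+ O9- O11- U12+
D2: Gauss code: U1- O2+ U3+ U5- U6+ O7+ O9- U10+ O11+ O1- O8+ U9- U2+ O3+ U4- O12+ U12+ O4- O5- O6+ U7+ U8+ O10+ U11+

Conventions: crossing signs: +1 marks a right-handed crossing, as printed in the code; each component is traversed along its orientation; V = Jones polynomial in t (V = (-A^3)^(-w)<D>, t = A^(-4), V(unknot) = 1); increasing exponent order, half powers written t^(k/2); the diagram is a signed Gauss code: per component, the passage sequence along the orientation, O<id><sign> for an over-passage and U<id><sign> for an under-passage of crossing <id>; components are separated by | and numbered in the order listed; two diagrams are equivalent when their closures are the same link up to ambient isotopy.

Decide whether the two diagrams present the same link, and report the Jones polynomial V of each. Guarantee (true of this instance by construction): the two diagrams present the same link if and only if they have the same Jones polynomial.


equivalent: yes
D1 (bracket -A^-12 + A^-8 - A^-4 + 2 - A^4 + A^8; 14 crossings at w = +4): V = t - t^2 + 2t^3 - t^4 + t^5 - t^6
D2 (bracket -A^-12 + A^-8 - A^-4 + 2 - A^4 + A^8; 12 crossings at w = +4): V = t - t^2 + 2t^3 - t^4 + t^5 - t^6
key observation: all 2 diagrams share one V(t), hence one class


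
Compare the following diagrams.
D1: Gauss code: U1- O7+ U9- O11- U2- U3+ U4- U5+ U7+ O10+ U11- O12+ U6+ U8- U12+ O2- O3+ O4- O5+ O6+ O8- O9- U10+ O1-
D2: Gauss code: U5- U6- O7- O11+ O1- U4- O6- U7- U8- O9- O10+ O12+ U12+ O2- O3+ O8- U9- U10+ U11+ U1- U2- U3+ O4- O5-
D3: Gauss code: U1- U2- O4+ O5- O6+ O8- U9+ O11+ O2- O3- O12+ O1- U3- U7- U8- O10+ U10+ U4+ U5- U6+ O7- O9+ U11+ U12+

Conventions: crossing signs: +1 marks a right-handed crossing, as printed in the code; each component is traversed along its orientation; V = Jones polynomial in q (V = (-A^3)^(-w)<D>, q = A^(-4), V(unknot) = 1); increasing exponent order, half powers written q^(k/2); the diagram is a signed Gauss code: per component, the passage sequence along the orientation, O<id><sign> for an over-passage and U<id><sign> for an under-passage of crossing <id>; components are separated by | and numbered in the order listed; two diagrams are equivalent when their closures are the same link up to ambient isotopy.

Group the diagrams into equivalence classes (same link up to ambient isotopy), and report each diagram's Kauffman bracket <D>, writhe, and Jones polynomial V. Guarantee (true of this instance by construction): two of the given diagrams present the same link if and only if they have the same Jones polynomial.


classes: {D1} | {D2} | {D3}
V(D1) = q^-2 - q^-1 + 1 - q + q^2  [12 crossings, <D> = A^-8 - A^-4 + 1 - A^4 + A^8, w = 0]
V(D2) = -q^-4 + q^-3 + q^-1  [12 crossings, <D> = A^-8 + 1 - A^4, w = -4]
D3 (bracket 1; 12 crossings at w = 0): V = 1
note: 3 classes among 3 diagrams; unequal V(q) rules out equality


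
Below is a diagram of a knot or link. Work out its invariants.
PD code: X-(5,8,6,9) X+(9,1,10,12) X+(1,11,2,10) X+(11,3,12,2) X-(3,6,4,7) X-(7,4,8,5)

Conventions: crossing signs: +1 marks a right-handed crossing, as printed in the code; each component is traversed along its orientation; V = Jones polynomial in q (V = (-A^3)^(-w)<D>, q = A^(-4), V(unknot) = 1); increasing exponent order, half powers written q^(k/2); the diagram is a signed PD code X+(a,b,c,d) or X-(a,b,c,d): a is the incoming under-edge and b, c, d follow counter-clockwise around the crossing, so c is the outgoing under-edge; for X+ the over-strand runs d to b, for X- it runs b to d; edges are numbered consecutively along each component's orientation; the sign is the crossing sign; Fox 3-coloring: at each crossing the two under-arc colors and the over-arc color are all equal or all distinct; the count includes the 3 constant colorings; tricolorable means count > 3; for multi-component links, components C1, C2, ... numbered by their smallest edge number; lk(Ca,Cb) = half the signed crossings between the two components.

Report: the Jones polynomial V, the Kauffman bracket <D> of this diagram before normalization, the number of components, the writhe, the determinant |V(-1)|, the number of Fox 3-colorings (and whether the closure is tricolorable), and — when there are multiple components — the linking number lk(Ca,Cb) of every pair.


V(q) = -q^-3 + q^-2 - q^-1 + 3 - q + q^2 - q^3
bracket: -A^-12 + A^-8 - A^-4 + 3 - A^4 + A^8 - A^12, w = 0
1 component, writhe 0, over 6 crossings
det 9, colorings 27 of 3^6 — tricolorable
observation: w = 0 (over 6 crossings) is diagram-only; (-A^3)^(0) removes it from V


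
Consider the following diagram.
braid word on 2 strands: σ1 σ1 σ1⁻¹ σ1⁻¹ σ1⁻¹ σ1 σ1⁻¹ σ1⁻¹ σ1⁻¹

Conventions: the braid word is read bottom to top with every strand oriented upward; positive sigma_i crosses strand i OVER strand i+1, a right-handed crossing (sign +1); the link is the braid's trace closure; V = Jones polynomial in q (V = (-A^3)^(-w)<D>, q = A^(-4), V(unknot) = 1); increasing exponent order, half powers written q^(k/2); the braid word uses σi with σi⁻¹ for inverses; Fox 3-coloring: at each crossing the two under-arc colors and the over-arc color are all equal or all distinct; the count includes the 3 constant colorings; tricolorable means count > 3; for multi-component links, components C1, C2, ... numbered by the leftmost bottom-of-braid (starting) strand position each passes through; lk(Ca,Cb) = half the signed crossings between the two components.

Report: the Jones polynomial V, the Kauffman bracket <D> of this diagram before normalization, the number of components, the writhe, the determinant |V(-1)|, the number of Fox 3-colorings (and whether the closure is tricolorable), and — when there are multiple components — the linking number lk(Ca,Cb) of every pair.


Jones polynomial: V(q) = -q^-4 + q^-3 + q^-1
<D> = -A^-5 - A^3 + A^7; writhe -3
components 1, writhe -3 (9 crossings)
3-colorings: 9 of 3^9, det 3 — tricolorable
note: the span of V is 3, forcing >= 3 crossings in any diagram


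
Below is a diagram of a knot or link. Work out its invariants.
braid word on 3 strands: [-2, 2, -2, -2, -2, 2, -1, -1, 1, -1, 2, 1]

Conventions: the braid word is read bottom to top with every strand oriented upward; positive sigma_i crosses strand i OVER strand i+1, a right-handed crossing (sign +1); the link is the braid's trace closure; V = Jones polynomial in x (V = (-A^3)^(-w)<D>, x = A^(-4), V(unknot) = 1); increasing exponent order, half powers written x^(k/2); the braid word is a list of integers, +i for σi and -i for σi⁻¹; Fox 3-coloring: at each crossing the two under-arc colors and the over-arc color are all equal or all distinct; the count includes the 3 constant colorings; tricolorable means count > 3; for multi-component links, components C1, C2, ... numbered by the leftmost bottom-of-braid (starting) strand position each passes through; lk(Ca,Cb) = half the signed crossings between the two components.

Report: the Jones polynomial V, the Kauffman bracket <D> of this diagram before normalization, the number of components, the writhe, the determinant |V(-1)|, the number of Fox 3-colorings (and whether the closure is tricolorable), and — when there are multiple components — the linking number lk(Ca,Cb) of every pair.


Jones polynomial: V(x) = -x^-4 + x^-3 + x^-1
<D> = A^-2 + A^6 - A^10; writhe -2
components 1, writhe -2 (12 crossings)
3-colorings: 9 of 3^12, det 3 — tricolorable
note: w = -2 (over 12 crossings) is diagram-only; (-A^3)^(2) removes it from V


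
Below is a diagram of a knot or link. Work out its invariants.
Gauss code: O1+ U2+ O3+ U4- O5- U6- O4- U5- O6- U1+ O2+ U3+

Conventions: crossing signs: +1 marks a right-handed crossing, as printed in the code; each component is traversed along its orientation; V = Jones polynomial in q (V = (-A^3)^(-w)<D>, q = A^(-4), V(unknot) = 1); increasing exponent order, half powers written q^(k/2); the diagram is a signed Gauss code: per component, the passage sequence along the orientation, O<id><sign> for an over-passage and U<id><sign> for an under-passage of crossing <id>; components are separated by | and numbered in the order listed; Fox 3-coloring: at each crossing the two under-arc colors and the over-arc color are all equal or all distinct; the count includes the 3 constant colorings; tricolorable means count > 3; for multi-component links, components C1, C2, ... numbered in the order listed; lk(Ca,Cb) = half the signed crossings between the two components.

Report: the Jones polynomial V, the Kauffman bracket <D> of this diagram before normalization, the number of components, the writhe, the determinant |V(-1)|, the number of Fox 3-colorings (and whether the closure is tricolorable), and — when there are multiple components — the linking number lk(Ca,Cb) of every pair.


V(q) = -q^-3 + q^-2 - q^-1 + 3 - q + q^2 - q^3
bracket: -A^-12 + A^-8 - A^-4 + 3 - A^4 + A^8 - A^12, w = 0
1 component, writhe 0, over 6 crossings
det 9, colorings 27 of 3^6 — tricolorable
observation: V spans 6 powers of q: at least 6 crossings in any diagram


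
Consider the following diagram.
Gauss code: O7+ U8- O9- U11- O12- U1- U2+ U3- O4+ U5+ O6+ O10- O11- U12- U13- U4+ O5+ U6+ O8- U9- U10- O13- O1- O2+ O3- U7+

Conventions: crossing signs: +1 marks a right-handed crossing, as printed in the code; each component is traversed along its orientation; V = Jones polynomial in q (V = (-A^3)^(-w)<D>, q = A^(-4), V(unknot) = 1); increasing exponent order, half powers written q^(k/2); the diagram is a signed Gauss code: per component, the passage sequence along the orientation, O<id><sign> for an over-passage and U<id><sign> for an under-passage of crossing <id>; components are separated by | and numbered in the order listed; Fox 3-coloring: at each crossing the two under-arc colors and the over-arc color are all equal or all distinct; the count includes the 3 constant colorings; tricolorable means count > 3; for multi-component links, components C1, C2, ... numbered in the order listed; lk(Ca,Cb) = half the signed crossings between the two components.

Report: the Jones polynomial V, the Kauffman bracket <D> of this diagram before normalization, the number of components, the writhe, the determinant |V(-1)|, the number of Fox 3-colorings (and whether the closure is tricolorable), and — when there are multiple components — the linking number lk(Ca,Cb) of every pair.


V(q) = -q^-6 + q^-5 - q^-4 + 2q^-3 - q^-2 + q^-1
bracket: -A^-5 + A^-1 - 2A^3 + A^7 - A^11 + A^15, w = -3
1 component, writhe -3, over 13 crossings
det 7, colorings 3 of 3^13 — not tricolorable
observation: w = -3 shifts under R1 moves; the (-A^3)^(3) factor cancels that in V


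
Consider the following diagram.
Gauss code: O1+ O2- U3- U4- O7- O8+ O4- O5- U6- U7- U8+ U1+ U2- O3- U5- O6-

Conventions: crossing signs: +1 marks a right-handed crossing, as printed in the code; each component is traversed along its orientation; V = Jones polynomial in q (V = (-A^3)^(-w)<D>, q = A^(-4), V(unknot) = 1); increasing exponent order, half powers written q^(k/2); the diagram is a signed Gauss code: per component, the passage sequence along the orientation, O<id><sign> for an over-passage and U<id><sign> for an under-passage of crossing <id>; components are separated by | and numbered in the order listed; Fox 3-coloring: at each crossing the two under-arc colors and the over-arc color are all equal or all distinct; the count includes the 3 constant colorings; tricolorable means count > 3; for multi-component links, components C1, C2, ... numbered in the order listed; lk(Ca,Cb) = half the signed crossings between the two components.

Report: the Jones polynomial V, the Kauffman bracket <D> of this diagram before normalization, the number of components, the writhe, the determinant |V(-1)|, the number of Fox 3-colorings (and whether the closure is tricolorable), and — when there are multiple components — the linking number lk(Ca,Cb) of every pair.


Jones polynomial: V(q) = -q^-4 + q^-3 + q^-1
<D> = A^-8 + 1 - A^4; writhe -4
components 1, writhe -4 (8 crossings)
3-colorings: 9 of 3^8, det 3 — tricolorable
note: the span of V is 3, forcing >= 3 crossings in any diagram


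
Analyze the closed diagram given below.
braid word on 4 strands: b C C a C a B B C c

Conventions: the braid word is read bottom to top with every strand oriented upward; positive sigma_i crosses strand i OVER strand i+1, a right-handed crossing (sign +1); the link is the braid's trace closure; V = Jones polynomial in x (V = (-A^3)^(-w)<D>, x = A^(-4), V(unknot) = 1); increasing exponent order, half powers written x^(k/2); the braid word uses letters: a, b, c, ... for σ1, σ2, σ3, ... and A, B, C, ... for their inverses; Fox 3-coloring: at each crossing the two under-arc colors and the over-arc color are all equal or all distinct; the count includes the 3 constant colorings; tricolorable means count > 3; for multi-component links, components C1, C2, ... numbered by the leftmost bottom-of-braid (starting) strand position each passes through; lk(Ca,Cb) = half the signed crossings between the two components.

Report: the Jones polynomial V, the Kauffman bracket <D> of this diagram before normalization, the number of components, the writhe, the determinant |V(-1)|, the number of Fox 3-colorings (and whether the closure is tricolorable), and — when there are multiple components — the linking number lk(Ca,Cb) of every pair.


Jones polynomial: V(x) = x^(-7/2) - x^(-5/2) + x^(-3/2) - 2x^(-1/2) - x^(3/2)
<D> = -A^-12 - 2A^-4 + 1 - A^4 + A^8; writhe -2
components 2, writhe -2 (10 crossings)
linking number lk(C1,C2) = +1
3-colorings: 9 of 3^10, det 6 — tricolorable
note: w = -2 shifts under R1 moves; the (-A^3)^(2) factor cancels that in V


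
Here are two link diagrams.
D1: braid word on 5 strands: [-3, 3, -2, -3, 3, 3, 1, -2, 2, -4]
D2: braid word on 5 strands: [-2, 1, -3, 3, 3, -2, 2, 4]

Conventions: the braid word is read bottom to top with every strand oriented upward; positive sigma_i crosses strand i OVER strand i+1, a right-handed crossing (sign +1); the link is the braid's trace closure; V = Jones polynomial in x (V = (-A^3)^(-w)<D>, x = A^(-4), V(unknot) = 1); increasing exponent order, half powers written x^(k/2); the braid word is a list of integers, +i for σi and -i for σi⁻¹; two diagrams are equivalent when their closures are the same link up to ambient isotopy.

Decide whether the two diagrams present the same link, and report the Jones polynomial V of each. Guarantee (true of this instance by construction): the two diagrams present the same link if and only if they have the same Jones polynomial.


same link: yes
V(D1) = 1  [10 crossings, <D> = 1, w = 0]
V(D2) = 1  [8 crossings, <D> = A^6, w = +2]
insight: Markov moves rewrite D1 (10 crossings) into D2 (8)


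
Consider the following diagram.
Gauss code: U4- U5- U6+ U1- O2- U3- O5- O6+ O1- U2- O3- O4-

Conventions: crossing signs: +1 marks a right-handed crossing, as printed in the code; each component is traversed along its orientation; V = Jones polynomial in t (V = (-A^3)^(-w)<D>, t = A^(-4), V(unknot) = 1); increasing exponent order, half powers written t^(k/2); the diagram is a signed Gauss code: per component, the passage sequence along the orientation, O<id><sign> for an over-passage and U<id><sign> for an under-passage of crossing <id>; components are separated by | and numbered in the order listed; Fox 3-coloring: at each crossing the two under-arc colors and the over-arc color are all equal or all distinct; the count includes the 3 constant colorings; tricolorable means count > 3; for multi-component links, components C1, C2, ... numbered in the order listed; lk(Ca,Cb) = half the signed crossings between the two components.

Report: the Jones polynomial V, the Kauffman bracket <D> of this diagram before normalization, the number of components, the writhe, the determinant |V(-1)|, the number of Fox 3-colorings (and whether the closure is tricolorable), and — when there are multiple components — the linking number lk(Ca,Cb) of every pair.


V(t) = -t^-4 + t^-3 + t^-1
bracket: A^-8 + 1 - A^4, w = -4
1 component, writhe -4, over 6 crossings
det 3, colorings 9 of 3^6 — tricolorable
observation: w = -4 shifts under R1 moves; the (-A^3)^(4) factor cancels that in V


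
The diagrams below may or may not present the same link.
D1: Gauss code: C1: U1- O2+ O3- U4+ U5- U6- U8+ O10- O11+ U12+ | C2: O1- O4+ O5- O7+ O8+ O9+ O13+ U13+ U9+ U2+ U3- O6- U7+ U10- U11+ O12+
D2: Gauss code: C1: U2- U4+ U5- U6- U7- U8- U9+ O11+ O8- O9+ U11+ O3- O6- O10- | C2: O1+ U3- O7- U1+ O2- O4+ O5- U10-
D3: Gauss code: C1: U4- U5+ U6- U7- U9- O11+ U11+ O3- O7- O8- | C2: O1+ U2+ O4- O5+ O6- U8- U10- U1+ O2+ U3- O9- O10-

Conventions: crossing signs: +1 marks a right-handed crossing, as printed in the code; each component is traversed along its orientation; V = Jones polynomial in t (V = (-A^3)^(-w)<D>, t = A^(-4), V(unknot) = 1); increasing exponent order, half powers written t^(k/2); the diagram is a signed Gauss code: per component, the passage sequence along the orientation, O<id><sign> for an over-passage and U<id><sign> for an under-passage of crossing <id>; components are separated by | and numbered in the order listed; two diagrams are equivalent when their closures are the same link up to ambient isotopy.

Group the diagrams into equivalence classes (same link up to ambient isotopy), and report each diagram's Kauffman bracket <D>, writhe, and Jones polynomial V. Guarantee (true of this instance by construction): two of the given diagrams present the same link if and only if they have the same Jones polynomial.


classes: {D1} | {D2, D3}
V(D1) = -t^(-1/2) - t^(1/2)  [13 crossings, <D> = A^7 + A^11, w = +3]
V(D2) = -t^(-9/2) - t^(-5/2) + t^(-3/2) - t^(-1/2)  (w -3, c 11, <D> = A^-7 - A^-3 + A + A^9)
D3 (bracket A^-7 - A^-3 + A + A^9; 11 crossings at w = -3): V = -t^(-9/2) - t^(-5/2) + t^(-3/2) - t^(-1/2)
note: comparing 3 Jones polynomials yields 2 groups


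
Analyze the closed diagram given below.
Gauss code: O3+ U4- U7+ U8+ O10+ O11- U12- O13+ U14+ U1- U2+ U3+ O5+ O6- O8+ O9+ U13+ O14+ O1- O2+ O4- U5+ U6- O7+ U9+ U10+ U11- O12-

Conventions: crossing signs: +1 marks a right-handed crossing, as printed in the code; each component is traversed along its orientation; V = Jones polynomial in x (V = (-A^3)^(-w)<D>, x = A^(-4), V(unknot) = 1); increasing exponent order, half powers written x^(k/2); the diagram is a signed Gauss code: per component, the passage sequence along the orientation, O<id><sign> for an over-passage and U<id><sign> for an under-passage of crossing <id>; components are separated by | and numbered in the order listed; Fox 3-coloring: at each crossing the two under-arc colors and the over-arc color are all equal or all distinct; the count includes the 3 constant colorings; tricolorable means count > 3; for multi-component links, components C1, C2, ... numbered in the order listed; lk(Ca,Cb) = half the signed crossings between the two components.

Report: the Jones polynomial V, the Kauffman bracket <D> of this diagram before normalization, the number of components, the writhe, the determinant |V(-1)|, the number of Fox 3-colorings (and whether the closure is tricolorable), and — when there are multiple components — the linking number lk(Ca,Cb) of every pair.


Jones polynomial: V(x) = x - x^2 + 2x^3 - x^4 + x^5 - x^6
<D> = -A^-12 + A^-8 - A^-4 + 2 - A^4 + A^8; writhe +4
components 1, writhe +4 (14 crossings)
3-colorings: 3 of 3^14, det 7 — not tricolorable
note: |V(-1)| = 7: so not tricolorable, since 3 does not divide 7


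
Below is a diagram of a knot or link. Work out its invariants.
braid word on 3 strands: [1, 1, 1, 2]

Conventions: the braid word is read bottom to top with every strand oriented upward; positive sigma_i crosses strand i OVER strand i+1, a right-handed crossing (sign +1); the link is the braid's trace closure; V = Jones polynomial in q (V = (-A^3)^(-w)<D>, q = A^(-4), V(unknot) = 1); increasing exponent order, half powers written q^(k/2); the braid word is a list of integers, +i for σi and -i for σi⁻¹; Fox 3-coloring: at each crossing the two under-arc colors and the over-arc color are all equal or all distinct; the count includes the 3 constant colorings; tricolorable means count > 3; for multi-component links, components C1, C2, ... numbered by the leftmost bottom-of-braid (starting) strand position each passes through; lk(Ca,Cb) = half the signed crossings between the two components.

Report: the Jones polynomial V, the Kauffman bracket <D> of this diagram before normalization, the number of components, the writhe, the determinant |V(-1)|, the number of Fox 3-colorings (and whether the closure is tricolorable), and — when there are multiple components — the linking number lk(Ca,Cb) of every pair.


V = q + q^3 - q^4
<D> = -A^-4 + 1 + A^8 (w = +4)
1 component over 4 crossings, w = +4
9 Fox colorings among 3^4, |V(-1)| = 3: tricolorable
why: det 3 = |V(-1)|; divisible by 3, so tricolorable


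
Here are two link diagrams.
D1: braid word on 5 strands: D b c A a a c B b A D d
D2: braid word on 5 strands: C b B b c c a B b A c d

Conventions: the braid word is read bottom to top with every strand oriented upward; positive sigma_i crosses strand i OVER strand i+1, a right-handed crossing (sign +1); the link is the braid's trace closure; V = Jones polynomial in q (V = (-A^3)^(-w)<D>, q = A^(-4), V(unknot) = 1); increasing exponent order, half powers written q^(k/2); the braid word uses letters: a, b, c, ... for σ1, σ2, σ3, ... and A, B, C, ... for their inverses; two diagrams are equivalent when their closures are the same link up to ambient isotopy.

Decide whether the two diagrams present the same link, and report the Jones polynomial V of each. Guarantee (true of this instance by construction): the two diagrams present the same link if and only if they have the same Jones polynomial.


equivalent: yes
D1 (bracket A^-6 + A^-2 + A^2 + A^6; 12 crossings at w = +2): V = 1 + q + q^2 + q^3
V(D2) = 1 + q + q^2 + q^3  [12 crossings, <D> = 1 + A^4 + A^8 + A^12, w = +4]
observation: D2 (12 crossings) and D1 (12) are Markov-related braid presentations


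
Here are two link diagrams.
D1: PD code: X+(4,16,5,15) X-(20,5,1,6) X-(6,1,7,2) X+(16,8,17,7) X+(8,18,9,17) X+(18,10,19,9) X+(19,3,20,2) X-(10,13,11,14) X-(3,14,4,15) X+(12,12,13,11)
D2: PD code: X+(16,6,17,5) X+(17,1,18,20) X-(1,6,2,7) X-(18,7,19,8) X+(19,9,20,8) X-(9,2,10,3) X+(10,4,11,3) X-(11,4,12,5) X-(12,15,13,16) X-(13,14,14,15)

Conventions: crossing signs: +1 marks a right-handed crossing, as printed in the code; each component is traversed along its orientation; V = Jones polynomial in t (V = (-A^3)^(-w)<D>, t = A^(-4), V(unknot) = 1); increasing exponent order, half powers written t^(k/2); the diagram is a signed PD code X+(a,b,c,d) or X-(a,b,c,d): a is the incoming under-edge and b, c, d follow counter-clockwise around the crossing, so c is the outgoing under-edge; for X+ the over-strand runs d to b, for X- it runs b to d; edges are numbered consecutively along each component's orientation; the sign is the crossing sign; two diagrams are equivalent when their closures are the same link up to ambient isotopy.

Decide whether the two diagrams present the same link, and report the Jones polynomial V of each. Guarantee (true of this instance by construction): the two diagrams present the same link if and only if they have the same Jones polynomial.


equivalent: no
D1 (bracket -A^-10 + A^-6 + A^2; 10 crossings at w = +2): V = t + t^3 - t^4
V(D2) = 1  [10 crossings, <D> = A^-6, w = -2]
observation: 2 classes among 2 diagrams; unequal V(t) rules out equality


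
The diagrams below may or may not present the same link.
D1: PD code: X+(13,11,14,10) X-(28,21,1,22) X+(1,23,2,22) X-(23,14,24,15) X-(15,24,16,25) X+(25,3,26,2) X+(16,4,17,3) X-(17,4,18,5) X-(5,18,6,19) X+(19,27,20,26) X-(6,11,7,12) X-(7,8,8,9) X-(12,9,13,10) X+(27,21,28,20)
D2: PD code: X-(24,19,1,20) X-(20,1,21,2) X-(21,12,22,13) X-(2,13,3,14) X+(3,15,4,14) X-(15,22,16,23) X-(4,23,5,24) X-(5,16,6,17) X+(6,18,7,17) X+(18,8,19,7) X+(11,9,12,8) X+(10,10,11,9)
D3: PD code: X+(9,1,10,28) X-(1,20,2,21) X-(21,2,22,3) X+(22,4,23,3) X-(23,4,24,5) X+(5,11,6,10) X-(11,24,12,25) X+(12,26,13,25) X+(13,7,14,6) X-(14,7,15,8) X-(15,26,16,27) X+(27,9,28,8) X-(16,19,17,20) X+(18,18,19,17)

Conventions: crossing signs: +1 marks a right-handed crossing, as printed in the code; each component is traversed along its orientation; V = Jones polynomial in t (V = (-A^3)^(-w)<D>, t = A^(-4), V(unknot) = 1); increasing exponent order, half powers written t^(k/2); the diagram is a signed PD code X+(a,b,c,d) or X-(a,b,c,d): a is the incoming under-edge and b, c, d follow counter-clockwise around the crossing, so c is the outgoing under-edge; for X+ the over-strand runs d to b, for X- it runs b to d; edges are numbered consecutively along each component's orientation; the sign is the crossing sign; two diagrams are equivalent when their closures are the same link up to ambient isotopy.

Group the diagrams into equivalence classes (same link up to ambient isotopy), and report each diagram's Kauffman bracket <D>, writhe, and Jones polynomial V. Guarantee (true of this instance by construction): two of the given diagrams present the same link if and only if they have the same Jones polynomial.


equivalence classes: {D1, D3} | {D2}
D1 (bracket -A^-18 + 2A^-14 - 2A^-10 + 3A^-6 - 2A^-2 + 2A^2 - A^6; 14 crossings at w = -2): V = -t^-3 + 2t^-2 - 2t^-1 + 3 - 2t + 2t^2 - t^3
V(D2) = -t^-6 + t^-5 - t^-4 + 2t^-3 - t^-2 + t^-1  (w -2, c 12, <D> = A^-2 - A^2 + 2A^6 - A^10 + A^14 - A^18)
V(D3) = -t^-3 + 2t^-2 - 2t^-1 + 3 - 2t + 2t^2 - t^3  (w 0, c 14, <D> = -A^-12 + 2A^-8 - 2A^-4 + 3 - 2A^4 + 2A^8 - A^12)
observation: 2 values of V(t) split the 3 diagrams


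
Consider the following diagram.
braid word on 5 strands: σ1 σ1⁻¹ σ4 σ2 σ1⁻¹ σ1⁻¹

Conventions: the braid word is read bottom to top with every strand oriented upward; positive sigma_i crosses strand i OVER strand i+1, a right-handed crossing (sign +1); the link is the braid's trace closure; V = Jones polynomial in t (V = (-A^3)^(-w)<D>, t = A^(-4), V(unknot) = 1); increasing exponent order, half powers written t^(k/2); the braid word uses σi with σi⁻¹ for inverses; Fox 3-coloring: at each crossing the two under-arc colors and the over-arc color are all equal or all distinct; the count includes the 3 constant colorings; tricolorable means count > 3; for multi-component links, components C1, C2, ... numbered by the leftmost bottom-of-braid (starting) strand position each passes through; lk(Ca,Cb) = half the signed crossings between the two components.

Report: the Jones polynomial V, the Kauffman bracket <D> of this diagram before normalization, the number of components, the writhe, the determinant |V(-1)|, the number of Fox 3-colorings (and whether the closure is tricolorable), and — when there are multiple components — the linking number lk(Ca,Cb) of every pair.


V(t) = t^-3 + t^-2 + t^-1 + 1
bracket: 1 + A^4 + A^8 + A^12, w = 0
3 components, writhe 0, over 6 crossings
lk(C1,C2) = -1
linking number lk(C1,C3) = 0
lk(C2,C3): 0
det 0, colorings 9 of 3^6 — tricolorable
observation: |V(-1)| = 0: so tricolorable, since 3 divides 0


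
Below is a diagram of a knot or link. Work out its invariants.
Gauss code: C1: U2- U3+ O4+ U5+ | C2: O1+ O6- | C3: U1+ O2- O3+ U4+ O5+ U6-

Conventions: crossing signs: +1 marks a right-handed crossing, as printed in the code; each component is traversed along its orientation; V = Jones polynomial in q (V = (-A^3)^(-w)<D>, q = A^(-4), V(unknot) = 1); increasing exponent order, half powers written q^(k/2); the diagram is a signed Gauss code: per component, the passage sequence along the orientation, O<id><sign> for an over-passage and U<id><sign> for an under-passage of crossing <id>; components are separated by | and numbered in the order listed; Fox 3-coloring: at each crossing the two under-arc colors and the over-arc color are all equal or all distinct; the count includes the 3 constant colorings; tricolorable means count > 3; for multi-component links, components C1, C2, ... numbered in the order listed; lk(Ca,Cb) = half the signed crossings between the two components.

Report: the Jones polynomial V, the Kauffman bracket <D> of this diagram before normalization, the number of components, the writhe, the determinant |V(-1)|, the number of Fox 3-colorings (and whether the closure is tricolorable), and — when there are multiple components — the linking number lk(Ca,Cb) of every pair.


V(q) = 1 + q + q^2 + q^3
bracket: A^-6 + A^-2 + A^2 + A^6, w = +2
3 components, writhe +2, over 6 crossings
lk(C1,C2) = 0
linking number lk(C1,C3) = +1
lk(C2,C3): 0
det 0, colorings 9 of 3^7 — tricolorable
observation: the span of V is 3, within the link bound 6 + 3 - 1


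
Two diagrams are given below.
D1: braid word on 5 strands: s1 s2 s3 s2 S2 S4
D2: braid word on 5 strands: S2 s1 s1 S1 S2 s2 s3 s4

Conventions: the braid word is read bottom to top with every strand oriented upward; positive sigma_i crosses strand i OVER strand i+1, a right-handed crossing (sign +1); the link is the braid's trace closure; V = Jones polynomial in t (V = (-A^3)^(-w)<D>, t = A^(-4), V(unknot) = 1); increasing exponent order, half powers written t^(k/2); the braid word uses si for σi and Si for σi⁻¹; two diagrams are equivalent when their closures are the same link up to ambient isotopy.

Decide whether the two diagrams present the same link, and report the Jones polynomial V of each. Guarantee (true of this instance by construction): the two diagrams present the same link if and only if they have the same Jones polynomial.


equivalent: yes
D1 (bracket A^6; 6 crossings at w = +2): V = 1
D2 (bracket A^6; 8 crossings at w = +2): V = 1
key observation: D2 (8 crossings) and D1 (6) are Markov-related braid presentations


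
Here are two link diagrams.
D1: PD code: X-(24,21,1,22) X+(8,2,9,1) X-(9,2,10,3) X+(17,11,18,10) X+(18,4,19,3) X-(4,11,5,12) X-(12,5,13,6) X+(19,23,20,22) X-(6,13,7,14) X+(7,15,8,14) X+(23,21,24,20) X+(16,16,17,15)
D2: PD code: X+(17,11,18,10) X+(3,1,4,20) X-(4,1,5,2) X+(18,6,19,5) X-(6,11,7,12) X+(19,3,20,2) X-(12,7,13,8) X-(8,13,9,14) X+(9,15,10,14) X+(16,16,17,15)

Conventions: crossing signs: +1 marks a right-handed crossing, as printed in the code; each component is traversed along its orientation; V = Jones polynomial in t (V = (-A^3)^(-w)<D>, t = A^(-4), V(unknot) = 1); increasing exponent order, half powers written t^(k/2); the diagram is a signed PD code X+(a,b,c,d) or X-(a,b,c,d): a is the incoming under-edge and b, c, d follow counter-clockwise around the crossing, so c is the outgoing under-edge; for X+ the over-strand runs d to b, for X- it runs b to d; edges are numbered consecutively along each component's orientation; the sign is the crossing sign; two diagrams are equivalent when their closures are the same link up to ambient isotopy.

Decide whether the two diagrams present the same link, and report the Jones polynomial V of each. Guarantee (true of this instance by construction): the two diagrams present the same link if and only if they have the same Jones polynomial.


equivalent: yes
V(D1) = 1  (w +2, c 12, <D> = A^6)
D2 (bracket A^6; 10 crossings at w = +2): V = 1
why: Reidemeister moves carry D1 (12 crossings) to D2 (10)


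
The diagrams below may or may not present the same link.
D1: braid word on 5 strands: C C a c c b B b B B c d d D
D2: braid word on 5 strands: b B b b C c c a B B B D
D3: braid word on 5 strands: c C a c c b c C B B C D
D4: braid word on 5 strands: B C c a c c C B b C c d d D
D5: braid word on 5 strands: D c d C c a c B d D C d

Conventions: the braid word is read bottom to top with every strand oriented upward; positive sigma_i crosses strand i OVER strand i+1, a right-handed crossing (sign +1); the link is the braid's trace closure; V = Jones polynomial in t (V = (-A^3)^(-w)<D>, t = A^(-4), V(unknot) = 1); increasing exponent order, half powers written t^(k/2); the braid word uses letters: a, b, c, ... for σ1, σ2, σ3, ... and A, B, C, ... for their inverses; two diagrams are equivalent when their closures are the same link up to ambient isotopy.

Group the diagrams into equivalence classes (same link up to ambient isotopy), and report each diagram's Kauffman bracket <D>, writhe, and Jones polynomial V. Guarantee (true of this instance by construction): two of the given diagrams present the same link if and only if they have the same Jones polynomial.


classes: {D1, D2, D3, D4, D5}
V(D1) = 1  [14 crossings, <D> = A^6, w = +2]
D2 (bracket 1; 12 crossings at w = 0): V = 1
D3 (bracket 1; 12 crossings at w = 0): V = 1
D4 (bracket A^6; 14 crossings at w = +2): V = 1
V(D5) = 1  [12 crossings, <D> = A^6, w = +2]
insight: one V(t) for all 5 diagrams — one class (guaranteed)


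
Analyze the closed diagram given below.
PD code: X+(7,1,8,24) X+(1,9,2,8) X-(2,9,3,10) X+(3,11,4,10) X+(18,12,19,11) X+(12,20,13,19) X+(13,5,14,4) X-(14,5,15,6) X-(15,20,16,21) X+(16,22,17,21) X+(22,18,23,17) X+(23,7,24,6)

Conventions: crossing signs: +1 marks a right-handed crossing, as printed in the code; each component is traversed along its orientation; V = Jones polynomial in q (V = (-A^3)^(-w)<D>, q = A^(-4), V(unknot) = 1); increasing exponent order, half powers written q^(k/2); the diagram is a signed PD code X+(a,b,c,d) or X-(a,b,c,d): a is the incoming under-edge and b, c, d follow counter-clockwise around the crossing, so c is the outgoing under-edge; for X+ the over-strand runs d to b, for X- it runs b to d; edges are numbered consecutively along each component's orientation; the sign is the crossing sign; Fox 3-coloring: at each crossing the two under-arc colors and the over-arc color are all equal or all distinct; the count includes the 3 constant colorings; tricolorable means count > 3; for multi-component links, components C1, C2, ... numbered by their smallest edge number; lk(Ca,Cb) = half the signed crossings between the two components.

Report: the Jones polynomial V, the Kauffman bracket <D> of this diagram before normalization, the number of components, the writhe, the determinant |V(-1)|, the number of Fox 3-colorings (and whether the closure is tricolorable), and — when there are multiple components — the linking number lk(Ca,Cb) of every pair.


V(q) = q^2 + 2q^4 - 2q^5 + q^6 - 2q^7 + q^8
bracket: A^-14 - 2A^-10 + A^-6 - 2A^-2 + 2A^2 + A^10, w = +6
1 component, writhe +6, over 12 crossings
det 9, colorings 27 of 3^12 — tricolorable
observation: det 9 = |V(-1)|; divisible by 3, so tricolorable


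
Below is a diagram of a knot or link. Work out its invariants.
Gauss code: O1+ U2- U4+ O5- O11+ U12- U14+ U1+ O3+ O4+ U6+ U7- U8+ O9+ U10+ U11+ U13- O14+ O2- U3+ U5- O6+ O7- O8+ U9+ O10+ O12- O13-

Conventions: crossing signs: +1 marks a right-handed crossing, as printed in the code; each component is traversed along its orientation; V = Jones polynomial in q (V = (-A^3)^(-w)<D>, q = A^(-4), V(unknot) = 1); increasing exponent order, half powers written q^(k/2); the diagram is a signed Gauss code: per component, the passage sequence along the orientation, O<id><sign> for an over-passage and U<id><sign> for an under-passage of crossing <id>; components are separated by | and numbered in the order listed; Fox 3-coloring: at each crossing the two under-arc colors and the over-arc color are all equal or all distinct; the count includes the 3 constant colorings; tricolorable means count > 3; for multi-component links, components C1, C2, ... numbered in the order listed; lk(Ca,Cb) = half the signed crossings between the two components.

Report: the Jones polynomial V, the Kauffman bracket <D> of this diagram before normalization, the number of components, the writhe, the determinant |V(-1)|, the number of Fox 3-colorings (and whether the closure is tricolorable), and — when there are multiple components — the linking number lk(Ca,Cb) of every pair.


Jones polynomial: V(q) = -1 + 3q - 3q^2 + 5q^3 - 5q^4 + 4q^5 - 3q^6 + 2q^7 - q^8
<D> = -A^-20 + 2A^-16 - 3A^-12 + 4A^-8 - 5A^-4 + 5 - 3A^4 + 3A^8 - A^12; writhe +4
components 1, writhe +4 (14 crossings)
3-colorings: 9 of 3^14, det 27 — tricolorable
note: |V(-1)| = 27: so tricolorable, since 3 divides 27
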